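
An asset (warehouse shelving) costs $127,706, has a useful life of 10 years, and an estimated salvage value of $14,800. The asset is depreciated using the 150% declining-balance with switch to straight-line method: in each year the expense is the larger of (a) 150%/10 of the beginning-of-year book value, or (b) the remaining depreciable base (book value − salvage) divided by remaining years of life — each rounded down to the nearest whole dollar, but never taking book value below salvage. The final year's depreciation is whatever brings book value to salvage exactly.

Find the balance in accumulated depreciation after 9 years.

Depreciable base = $127,706 − $14,800 = $112,906.
Year 1: DB = ⌊$127,706 × 150%/10⌋ = $19,155; SL = ⌊$112,906/10⌋ = $11,290 → take DB $19,155. Book value $108,551.
Year 2: DB = ⌊$108,551 × 150%/10⌋ = $16,282; SL = ⌊$93,751/9⌋ = $10,416 → take DB $16,282. Book value $92,269.
Year 3: DB = ⌊$92,269 × 150%/10⌋ = $13,840; SL = ⌊$77,469/8⌋ = $9,683 → take DB $13,840. Book value $78,429.
Year 4: DB = ⌊$78,429 × 150%/10⌋ = $11,764; SL = ⌊$63,629/7⌋ = $9,089 → take DB $11,764. Book value $66,665.
Year 5: DB = ⌊$66,665 × 150%/10⌋ = $9,999; SL = ⌊$51,865/6⌋ = $8,644 → take DB $9,999. Book value $56,666.
Year 6: DB = ⌊$56,666 × 150%/10⌋ = $8,499; SL = ⌊$41,866/5⌋ = $8,373 → take DB $8,499. Book value $48,167.
Year 7: DB = ⌊$48,167 × 150%/10⌋ = $7,225; SL = ⌊$33,367/4⌋ = $8,341 → take SL $8,341. Book value $39,826.
Year 8: DB = ⌊$39,826 × 150%/10⌋ = $5,973; SL = ⌊$25,026/3⌋ = $8,342 → take SL $8,342. Book value $31,484.
Year 9: DB = ⌊$31,484 × 150%/10⌋ = $4,722; SL = ⌊$16,684/2⌋ = $8,342 → take SL $8,342. Book value $23,142.
Accumulated through year 9 = $127,706 − $23,142 = $104,564.

$104,564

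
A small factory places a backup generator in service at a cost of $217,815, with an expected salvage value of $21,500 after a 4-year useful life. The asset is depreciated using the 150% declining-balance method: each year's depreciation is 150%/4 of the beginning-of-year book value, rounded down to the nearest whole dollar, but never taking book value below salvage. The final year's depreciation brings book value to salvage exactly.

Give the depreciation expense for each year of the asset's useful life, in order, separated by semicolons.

$81,680; $51,050; $31,906; $31,679

Depreciable base = $217,815 − $21,500 = $196,315.
Year 1: ⌊$217,815 × 150%/4⌋ = $81,680. Book value $136,135.
Year 2: ⌊$136,135 × 150%/4⌋ = $51,050. Book value $85,085.
Year 3: ⌊$85,085 × 150%/4⌋ = $31,906. Book value $53,179.
Year 4 (final): $53,179 − $21,500 = $31,679. Book value $21,500.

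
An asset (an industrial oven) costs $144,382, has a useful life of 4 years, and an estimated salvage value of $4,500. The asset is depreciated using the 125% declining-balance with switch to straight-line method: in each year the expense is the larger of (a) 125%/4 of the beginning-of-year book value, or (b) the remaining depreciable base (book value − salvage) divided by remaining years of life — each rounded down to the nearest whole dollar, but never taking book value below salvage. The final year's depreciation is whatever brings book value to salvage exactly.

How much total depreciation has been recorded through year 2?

Depreciable base = $144,382 − $4,500 = $139,882.
Year 1: DB = ⌊$144,382 × 125%/4⌋ = $45,119; SL = ⌊$139,882/4⌋ = $34,970 → take DB $45,119. Book value $99,263.
Year 2: DB = ⌊$99,263 × 125%/4⌋ = $31,019; SL = ⌊$94,763/3⌋ = $31,587 → take SL $31,587. Book value $67,676.
Accumulated through year 2 = $144,382 − $67,676 = $76,706.

$76,706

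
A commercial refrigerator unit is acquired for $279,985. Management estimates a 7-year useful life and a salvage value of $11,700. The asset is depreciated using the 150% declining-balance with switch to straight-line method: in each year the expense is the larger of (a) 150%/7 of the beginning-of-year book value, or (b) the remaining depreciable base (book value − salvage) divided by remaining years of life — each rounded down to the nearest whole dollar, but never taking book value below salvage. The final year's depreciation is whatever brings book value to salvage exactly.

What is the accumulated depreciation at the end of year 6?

Depreciable base = $279,985 − $11,700 = $268,285.
Year 1: DB = ⌊$279,985 × 150%/7⌋ = $59,996; SL = ⌊$268,285/7⌋ = $38,326 → take DB $59,996. Book value $219,989.
Year 2: DB = ⌊$219,989 × 150%/7⌋ = $47,140; SL = ⌊$208,289/6⌋ = $34,714 → take DB $47,140. Book value $172,849.
Year 3: DB = ⌊$172,849 × 150%/7⌋ = $37,039; SL = ⌊$161,149/5⌋ = $32,229 → take DB $37,039. Book value $135,810.
Year 4: DB = ⌊$135,810 × 150%/7⌋ = $29,102; SL = ⌊$124,110/4⌋ = $31,027 → take SL $31,027. Book value $104,783.
Year 5: DB = ⌊$104,783 × 150%/7⌋ = $22,453; SL = ⌊$93,083/3⌋ = $31,027 → take SL $31,027. Book value $73,756.
Year 6: DB = ⌊$73,756 × 150%/7⌋ = $15,804; SL = ⌊$62,056/2⌋ = $31,028 → take SL $31,028. Book value $42,728.
Accumulated through year 6 = $279,985 − $42,728 = $237,257.

$237,257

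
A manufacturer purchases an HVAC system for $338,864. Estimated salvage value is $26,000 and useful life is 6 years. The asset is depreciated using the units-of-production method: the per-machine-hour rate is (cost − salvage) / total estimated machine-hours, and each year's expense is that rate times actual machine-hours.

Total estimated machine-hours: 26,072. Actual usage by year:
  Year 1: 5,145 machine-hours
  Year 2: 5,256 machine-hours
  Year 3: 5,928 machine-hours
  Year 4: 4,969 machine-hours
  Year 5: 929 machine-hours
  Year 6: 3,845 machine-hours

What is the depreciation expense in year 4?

Depreciable base = $338,864 − $26,000 = $312,864.
Rate = $312,864 / 26,072 machine-hours = $12 per machine-hour.
Year 1: 5,145 × $12 = $61,740. Book value $277,124.
Year 2: 5,256 × $12 = $63,072. Book value $214,052.
Year 3: 5,928 × $12 = $71,136. Book value $142,916.
Year 4: 4,969 × $12 = $59,628. Book value $83,288.

$59,628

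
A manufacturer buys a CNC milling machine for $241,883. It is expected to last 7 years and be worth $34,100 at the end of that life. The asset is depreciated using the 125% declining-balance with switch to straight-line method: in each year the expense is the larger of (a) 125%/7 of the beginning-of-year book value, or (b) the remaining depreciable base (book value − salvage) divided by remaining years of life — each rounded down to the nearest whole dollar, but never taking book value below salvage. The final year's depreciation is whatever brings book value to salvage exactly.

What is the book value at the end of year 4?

Depreciable base = $241,883 − $34,100 = $207,783.
Year 1: DB = ⌊$241,883 × 125%/7⌋ = $43,193; SL = ⌊$207,783/7⌋ = $29,683 → take DB $43,193. Book value $198,690.
Year 2: DB = ⌊$198,690 × 125%/7⌋ = $35,480; SL = ⌊$164,590/6⌋ = $27,431 → take DB $35,480. Book value $163,210.
Year 3: DB = ⌊$163,210 × 125%/7⌋ = $29,144; SL = ⌊$129,110/5⌋ = $25,822 → take DB $29,144. Book value $134,066.
Year 4: DB = ⌊$134,066 × 125%/7⌋ = $23,940; SL = ⌊$99,966/4⌋ = $24,991 → take SL $24,991. Book value $109,075.

$109,075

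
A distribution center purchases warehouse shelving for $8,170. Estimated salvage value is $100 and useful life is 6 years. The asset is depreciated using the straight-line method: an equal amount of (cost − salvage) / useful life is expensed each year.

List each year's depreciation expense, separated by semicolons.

Depreciable base = $8,170 − $100 = $8,070.
Annual expense = $8,070 / 6 = $1,345.
End of year 1: book value $6,825.
End of year 2: book value $5,480.
End of year 3: book value $4,135.
End of year 4: book value $2,790.
End of year 5: book value $1,445.
End of year 6: book value $100.

$1,345; $1,345; $1,345; $1,345; $1,345; $1,345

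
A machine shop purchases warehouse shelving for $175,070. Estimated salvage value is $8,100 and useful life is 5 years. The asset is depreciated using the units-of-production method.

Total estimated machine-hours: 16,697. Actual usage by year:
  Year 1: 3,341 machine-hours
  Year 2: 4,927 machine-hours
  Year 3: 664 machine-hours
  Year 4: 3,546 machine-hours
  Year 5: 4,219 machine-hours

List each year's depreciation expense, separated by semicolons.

$33,410; $49,270; $6,640; $35,460; $42,190

Depreciable base = $175,070 − $8,100 = $166,970.
Rate = $166,970 / 16,697 machine-hours = $10 per machine-hour.
Year 1: 3,341 × $10 = $33,410. Book value $141,660.
Year 2: 4,927 × $10 = $49,270. Book value $92,390.
Year 3: 664 × $10 = $6,640. Book value $85,750.
Year 4: 3,546 × $10 = $35,460. Book value $50,290.
Year 5: 4,219 × $10 = $42,190. Book value $8,100.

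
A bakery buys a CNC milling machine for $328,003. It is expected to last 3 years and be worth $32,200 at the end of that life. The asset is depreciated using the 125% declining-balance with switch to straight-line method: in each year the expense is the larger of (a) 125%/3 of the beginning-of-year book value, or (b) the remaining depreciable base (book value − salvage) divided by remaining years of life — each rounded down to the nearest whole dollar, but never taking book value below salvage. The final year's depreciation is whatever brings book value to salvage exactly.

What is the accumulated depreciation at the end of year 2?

Depreciable base = $328,003 − $32,200 = $295,803.
Year 1: DB = ⌊$328,003 × 125%/3⌋ = $136,667; SL = ⌊$295,803/3⌋ = $98,601 → take DB $136,667. Book value $191,336.
Year 2: DB = ⌊$191,336 × 125%/3⌋ = $79,723; SL = ⌊$159,136/2⌋ = $79,568 → take DB $79,723. Book value $111,613.
Accumulated through year 2 = $328,003 − $111,613 = $216,390.

$216,390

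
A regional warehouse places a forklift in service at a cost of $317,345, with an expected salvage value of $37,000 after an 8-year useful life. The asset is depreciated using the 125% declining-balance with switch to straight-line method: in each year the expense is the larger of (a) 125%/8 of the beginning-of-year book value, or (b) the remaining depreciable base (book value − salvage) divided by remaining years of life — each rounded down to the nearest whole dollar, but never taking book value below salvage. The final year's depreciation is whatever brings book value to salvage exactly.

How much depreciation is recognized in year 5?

Depreciable base = $317,345 − $37,000 = $280,345.
Year 1: DB = ⌊$317,345 × 125%/8⌋ = $49,585; SL = ⌊$280,345/8⌋ = $35,043 → take DB $49,585. Book value $267,760.
Year 2: DB = ⌊$267,760 × 125%/8⌋ = $41,837; SL = ⌊$230,760/7⌋ = $32,965 → take DB $41,837. Book value $225,923.
Year 3: DB = ⌊$225,923 × 125%/8⌋ = $35,300; SL = ⌊$188,923/6⌋ = $31,487 → take DB $35,300. Book value $190,623.
Year 4: DB = ⌊$190,623 × 125%/8⌋ = $29,784; SL = ⌊$153,623/5⌋ = $30,724 → take SL $30,724. Book value $159,899.
Year 5: DB = ⌊$159,899 × 125%/8⌋ = $24,984; SL = ⌊$122,899/4⌋ = $30,724 → take SL $30,724. Book value $129,175.

$30,724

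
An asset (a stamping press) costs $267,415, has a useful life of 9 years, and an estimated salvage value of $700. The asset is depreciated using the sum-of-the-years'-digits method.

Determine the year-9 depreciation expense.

$5,927

Depreciable base = $267,415 − $700 = $266,715.
Sum of the years' digits = 9+8+7+6+5+4+3+2+1 = 45.
Year 1: $266,715 × 9/45 = $53,343. Book value $214,072.
Year 2: $266,715 × 8/45 = $47,416. Book value $166,656.
Year 3: $266,715 × 7/45 = $41,489. Book value $125,167.
Year 4: $266,715 × 6/45 = $35,562. Book value $89,605.
Year 5: $266,715 × 5/45 = $29,635. Book value $59,970.
Year 6: $266,715 × 4/45 = $23,708. Book value $36,262.
Year 7: $266,715 × 3/45 = $17,781. Book value $18,481.
Year 8: $266,715 × 2/45 = $11,854. Book value $6,627.
Year 9: $266,715 × 1/45 = $5,927. Book value $700.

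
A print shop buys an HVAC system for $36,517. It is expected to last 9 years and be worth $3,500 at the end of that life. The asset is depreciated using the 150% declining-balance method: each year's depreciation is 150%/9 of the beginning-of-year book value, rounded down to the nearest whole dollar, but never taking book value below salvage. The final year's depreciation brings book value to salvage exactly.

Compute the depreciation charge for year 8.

$1,698

Depreciable base = $36,517 − $3,500 = $33,017.
Year 1: ⌊$36,517 × 150%/9⌋ = $6,086. Book value $30,431.
Year 2: ⌊$30,431 × 150%/9⌋ = $5,071. Book value $25,360.
Year 3: ⌊$25,360 × 150%/9⌋ = $4,226. Book value $21,134.
Year 4: ⌊$21,134 × 150%/9⌋ = $3,522. Book value $17,612.
Year 5: ⌊$17,612 × 150%/9⌋ = $2,935. Book value $14,677.
Year 6: ⌊$14,677 × 150%/9⌋ = $2,446. Book value $12,231.
Year 7: ⌊$12,231 × 150%/9⌋ = $2,038. Book value $10,193.
Year 8: ⌊$10,193 × 150%/9⌋ = $1,698. Book value $8,495.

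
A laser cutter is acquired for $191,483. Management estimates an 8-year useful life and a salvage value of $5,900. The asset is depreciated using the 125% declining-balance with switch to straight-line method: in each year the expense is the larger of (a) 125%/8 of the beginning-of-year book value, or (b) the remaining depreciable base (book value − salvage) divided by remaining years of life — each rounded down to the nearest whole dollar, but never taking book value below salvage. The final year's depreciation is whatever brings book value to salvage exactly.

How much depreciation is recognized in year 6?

Depreciable base = $191,483 − $5,900 = $185,583.
Year 1: DB = ⌊$191,483 × 125%/8⌋ = $29,919; SL = ⌊$185,583/8⌋ = $23,197 → take DB $29,919. Book value $161,564.
Year 2: DB = ⌊$161,564 × 125%/8⌋ = $25,244; SL = ⌊$155,664/7⌋ = $22,237 → take DB $25,244. Book value $136,320.
Year 3: DB = ⌊$136,320 × 125%/8⌋ = $21,300; SL = ⌊$130,420/6⌋ = $21,736 → take SL $21,736. Book value $114,584.
Year 4: DB = ⌊$114,584 × 125%/8⌋ = $17,903; SL = ⌊$108,684/5⌋ = $21,736 → take SL $21,736. Book value $92,848.
Year 5: DB = ⌊$92,848 × 125%/8⌋ = $14,507; SL = ⌊$86,948/4⌋ = $21,737 → take SL $21,737. Book value $71,111.
Year 6: DB = ⌊$71,111 × 125%/8⌋ = $11,111; SL = ⌊$65,211/3⌋ = $21,737 → take SL $21,737. Book value $49,374.

$21,737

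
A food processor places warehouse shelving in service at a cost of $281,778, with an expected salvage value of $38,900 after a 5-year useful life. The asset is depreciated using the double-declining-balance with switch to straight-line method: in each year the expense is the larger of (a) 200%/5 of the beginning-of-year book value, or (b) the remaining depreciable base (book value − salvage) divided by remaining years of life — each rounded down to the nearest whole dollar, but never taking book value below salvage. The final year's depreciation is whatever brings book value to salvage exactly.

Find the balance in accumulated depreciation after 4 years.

$242,878

Depreciable base = $281,778 − $38,900 = $242,878.
Year 1: DB = ⌊$281,778 × 200%/5⌋ = $112,711; SL = ⌊$242,878/5⌋ = $48,575 → take DB $112,711. Book value $169,067.
Year 2: DB = ⌊$169,067 × 200%/5⌋ = $67,626; SL = ⌊$130,167/4⌋ = $32,541 → take DB $67,626. Book value $101,441.
Year 3: DB = ⌊$101,441 × 200%/5⌋ = $40,576; SL = ⌊$62,541/3⌋ = $20,847 → take DB $40,576. Book value $60,865.
Year 4: DB = ⌊$60,865 × 200%/5⌋ = $24,346; SL = ⌊$21,965/2⌋ = $10,982 → take DB $24,346, capped at $21,965. Book value $38,900.
Accumulated through year 4 = $281,778 − $38,900 = $242,878.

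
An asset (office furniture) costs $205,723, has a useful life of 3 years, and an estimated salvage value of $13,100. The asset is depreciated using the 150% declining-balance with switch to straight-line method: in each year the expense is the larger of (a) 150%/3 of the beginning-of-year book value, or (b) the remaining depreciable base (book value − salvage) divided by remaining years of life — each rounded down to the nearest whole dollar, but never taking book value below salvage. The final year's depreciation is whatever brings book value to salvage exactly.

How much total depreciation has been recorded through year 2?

$154,292

Depreciable base = $205,723 − $13,100 = $192,623.
Year 1: DB = ⌊$205,723 × 150%/3⌋ = $102,861; SL = ⌊$192,623/3⌋ = $64,207 → take DB $102,861. Book value $102,862.
Year 2: DB = ⌊$102,862 × 150%/3⌋ = $51,431; SL = ⌊$89,762/2⌋ = $44,881 → take DB $51,431. Book value $51,431.
Accumulated through year 2 = $205,723 − $51,431 = $154,292.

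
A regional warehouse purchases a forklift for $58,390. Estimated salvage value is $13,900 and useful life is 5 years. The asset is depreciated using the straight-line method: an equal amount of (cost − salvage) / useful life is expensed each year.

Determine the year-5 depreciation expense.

Depreciable base = $58,390 − $13,900 = $44,490.
Annual expense = $44,490 / 5 = $8,898.

$8,898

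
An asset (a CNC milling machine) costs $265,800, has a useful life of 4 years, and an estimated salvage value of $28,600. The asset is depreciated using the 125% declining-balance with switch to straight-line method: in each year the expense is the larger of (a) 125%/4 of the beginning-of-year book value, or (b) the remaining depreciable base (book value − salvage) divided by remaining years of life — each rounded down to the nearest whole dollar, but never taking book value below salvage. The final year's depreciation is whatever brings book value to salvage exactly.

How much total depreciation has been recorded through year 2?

$140,167

Depreciable base = $265,800 − $28,600 = $237,200.
Year 1: DB = ⌊$265,800 × 125%/4⌋ = $83,062; SL = ⌊$237,200/4⌋ = $59,300 → take DB $83,062. Book value $182,738.
Year 2: DB = ⌊$182,738 × 125%/4⌋ = $57,105; SL = ⌊$154,138/3⌋ = $51,379 → take DB $57,105. Book value $125,633.
Accumulated through year 2 = $265,800 − $125,633 = $140,167.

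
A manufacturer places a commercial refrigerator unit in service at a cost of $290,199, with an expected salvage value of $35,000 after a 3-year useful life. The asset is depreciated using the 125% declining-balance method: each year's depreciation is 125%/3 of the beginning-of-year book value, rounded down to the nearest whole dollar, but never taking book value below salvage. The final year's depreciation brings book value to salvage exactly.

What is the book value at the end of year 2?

$98,749

Depreciable base = $290,199 − $35,000 = $255,199.
Year 1: ⌊$290,199 × 125%/3⌋ = $120,916. Book value $169,283.
Year 2: ⌊$169,283 × 125%/3⌋ = $70,534. Book value $98,749.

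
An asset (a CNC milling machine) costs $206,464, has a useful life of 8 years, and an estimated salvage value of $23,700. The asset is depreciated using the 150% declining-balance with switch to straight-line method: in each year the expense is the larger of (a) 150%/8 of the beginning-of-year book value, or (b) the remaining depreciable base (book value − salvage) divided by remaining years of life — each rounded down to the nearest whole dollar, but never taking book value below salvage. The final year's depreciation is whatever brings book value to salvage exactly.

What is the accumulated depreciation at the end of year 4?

$116,485

Depreciable base = $206,464 − $23,700 = $182,764.
Year 1: DB = ⌊$206,464 × 150%/8⌋ = $38,712; SL = ⌊$182,764/8⌋ = $22,845 → take DB $38,712. Book value $167,752.
Year 2: DB = ⌊$167,752 × 150%/8⌋ = $31,453; SL = ⌊$144,052/7⌋ = $20,578 → take DB $31,453. Book value $136,299.
Year 3: DB = ⌊$136,299 × 150%/8⌋ = $25,556; SL = ⌊$112,599/6⌋ = $18,766 → take DB $25,556. Book value $110,743.
Year 4: DB = ⌊$110,743 × 150%/8⌋ = $20,764; SL = ⌊$87,043/5⌋ = $17,408 → take DB $20,764. Book value $89,979.
Accumulated through year 4 = $206,464 − $89,979 = $116,485.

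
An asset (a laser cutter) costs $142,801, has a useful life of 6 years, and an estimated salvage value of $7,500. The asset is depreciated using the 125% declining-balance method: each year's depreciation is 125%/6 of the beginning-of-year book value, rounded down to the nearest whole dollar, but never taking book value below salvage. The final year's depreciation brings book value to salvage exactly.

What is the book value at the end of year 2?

$89,499

Depreciable base = $142,801 − $7,500 = $135,301.
Year 1: ⌊$142,801 × 125%/6⌋ = $29,750. Book value $113,051.
Year 2: ⌊$113,051 × 125%/6⌋ = $23,552. Book value $89,499.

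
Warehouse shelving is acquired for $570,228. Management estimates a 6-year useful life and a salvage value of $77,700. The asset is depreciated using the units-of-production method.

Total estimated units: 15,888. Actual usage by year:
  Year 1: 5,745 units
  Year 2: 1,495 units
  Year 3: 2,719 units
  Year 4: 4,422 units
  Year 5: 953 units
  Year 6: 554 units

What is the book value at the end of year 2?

Depreciable base = $570,228 − $77,700 = $492,528.
Rate = $492,528 / 15,888 units = $31 per unit.
Year 1: 5,745 × $31 = $178,095. Book value $392,133.
Year 2: 1,495 × $31 = $46,345. Book value $345,788.

$345,788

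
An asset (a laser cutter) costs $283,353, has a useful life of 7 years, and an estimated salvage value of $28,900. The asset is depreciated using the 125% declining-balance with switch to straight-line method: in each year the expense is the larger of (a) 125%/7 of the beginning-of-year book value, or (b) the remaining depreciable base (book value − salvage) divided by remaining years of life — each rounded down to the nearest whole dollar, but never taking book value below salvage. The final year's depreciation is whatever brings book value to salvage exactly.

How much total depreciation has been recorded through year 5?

Depreciable base = $283,353 − $28,900 = $254,453.
Year 1: DB = ⌊$283,353 × 125%/7⌋ = $50,598; SL = ⌊$254,453/7⌋ = $36,350 → take DB $50,598. Book value $232,755.
Year 2: DB = ⌊$232,755 × 125%/7⌋ = $41,563; SL = ⌊$203,855/6⌋ = $33,975 → take DB $41,563. Book value $191,192.
Year 3: DB = ⌊$191,192 × 125%/7⌋ = $34,141; SL = ⌊$162,292/5⌋ = $32,458 → take DB $34,141. Book value $157,051.
Year 4: DB = ⌊$157,051 × 125%/7⌋ = $28,044; SL = ⌊$128,151/4⌋ = $32,037 → take SL $32,037. Book value $125,014.
Year 5: DB = ⌊$125,014 × 125%/7⌋ = $22,323; SL = ⌊$96,114/3⌋ = $32,038 → take SL $32,038. Book value $92,976.
Accumulated through year 5 = $283,353 − $92,976 = $190,377.

$190,377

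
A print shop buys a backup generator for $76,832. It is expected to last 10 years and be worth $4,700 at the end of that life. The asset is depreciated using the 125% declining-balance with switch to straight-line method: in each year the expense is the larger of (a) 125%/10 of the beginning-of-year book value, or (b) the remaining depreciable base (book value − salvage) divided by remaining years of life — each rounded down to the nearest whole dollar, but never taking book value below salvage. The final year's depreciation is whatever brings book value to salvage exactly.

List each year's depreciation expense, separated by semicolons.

$9,604; $8,403; $7,353; $6,681; $6,681; $6,682; $6,682; $6,682; $6,682; $6,682

Depreciable base = $76,832 − $4,700 = $72,132.
Year 1: DB = ⌊$76,832 × 125%/10⌋ = $9,604; SL = ⌊$72,132/10⌋ = $7,213 → take DB $9,604. Book value $67,228.
Year 2: DB = ⌊$67,228 × 125%/10⌋ = $8,403; SL = ⌊$62,528/9⌋ = $6,947 → take DB $8,403. Book value $58,825.
Year 3: DB = ⌊$58,825 × 125%/10⌋ = $7,353; SL = ⌊$54,125/8⌋ = $6,765 → take DB $7,353. Book value $51,472.
Year 4: DB = ⌊$51,472 × 125%/10⌋ = $6,434; SL = ⌊$46,772/7⌋ = $6,681 → take SL $6,681. Book value $44,791.
Year 5: DB = ⌊$44,791 × 125%/10⌋ = $5,598; SL = ⌊$40,091/6⌋ = $6,681 → take SL $6,681. Book value $38,110.
Year 6: DB = ⌊$38,110 × 125%/10⌋ = $4,763; SL = ⌊$33,410/5⌋ = $6,682 → take SL $6,682. Book value $31,428.
Year 7: DB = ⌊$31,428 × 125%/10⌋ = $3,928; SL = ⌊$26,728/4⌋ = $6,682 → take SL $6,682. Book value $24,746.
Year 8: DB = ⌊$24,746 × 125%/10⌋ = $3,093; SL = ⌊$20,046/3⌋ = $6,682 → take SL $6,682. Book value $18,064.
Year 9: DB = ⌊$18,064 × 125%/10⌋ = $2,258; SL = ⌊$13,364/2⌋ = $6,682 → take SL $6,682. Book value $11,382.
Year 10 (final): $11,382 − $4,700 = $6,682. Book value $4,700.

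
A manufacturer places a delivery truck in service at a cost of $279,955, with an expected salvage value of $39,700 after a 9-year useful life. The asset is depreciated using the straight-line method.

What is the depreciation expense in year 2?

Depreciable base = $279,955 − $39,700 = $240,255.
Annual expense = $240,255 / 9 = $26,695.

$26,695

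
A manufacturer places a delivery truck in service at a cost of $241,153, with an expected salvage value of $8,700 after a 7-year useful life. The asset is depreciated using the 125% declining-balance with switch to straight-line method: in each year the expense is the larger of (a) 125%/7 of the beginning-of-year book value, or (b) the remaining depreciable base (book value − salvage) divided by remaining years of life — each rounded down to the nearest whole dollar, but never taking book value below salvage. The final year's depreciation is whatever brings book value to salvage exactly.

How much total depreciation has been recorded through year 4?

$140,042

Depreciable base = $241,153 − $8,700 = $232,453.
Year 1: DB = ⌊$241,153 × 125%/7⌋ = $43,063; SL = ⌊$232,453/7⌋ = $33,207 → take DB $43,063. Book value $198,090.
Year 2: DB = ⌊$198,090 × 125%/7⌋ = $35,373; SL = ⌊$189,390/6⌋ = $31,565 → take DB $35,373. Book value $162,717.
Year 3: DB = ⌊$162,717 × 125%/7⌋ = $29,056; SL = ⌊$154,017/5⌋ = $30,803 → take SL $30,803. Book value $131,914.
Year 4: DB = ⌊$131,914 × 125%/7⌋ = $23,556; SL = ⌊$123,214/4⌋ = $30,803 → take SL $30,803. Book value $101,111.
Accumulated through year 4 = $241,153 − $101,111 = $140,042.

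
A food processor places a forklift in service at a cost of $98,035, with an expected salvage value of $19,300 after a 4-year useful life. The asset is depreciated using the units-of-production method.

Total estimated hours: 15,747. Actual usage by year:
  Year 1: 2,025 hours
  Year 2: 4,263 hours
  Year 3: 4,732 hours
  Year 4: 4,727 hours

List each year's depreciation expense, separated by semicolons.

Depreciable base = $98,035 − $19,300 = $78,735.
Rate = $78,735 / 15,747 hours = $5 per hour.
Year 1: 2,025 × $5 = $10,125. Book value $87,910.
Year 2: 4,263 × $5 = $21,315. Book value $66,595.
Year 3: 4,732 × $5 = $23,660. Book value $42,935.
Year 4: 4,727 × $5 = $23,635. Book value $19,300.

$10,125; $21,315; $23,660; $23,635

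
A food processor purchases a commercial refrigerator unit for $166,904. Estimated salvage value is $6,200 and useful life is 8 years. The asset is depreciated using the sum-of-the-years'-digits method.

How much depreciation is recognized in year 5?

Depreciable base = $166,904 − $6,200 = $160,704.
Sum of the years' digits = 8+7+6+5+4+3+2+1 = 36.
Year 1: $160,704 × 8/36 = $35,712. Book value $131,192.
Year 2: $160,704 × 7/36 = $31,248. Book value $99,944.
Year 3: $160,704 × 6/36 = $26,784. Book value $73,160.
Year 4: $160,704 × 5/36 = $22,320. Book value $50,840.
Year 5: $160,704 × 4/36 = $17,856. Book value $32,984.

$17,856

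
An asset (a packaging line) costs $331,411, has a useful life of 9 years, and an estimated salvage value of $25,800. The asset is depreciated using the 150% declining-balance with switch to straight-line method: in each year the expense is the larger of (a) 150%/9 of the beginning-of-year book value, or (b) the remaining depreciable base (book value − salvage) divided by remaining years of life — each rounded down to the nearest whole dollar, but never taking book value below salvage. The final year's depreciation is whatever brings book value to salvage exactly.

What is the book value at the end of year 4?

Depreciable base = $331,411 − $25,800 = $305,611.
Year 1: DB = ⌊$331,411 × 150%/9⌋ = $55,235; SL = ⌊$305,611/9⌋ = $33,956 → take DB $55,235. Book value $276,176.
Year 2: DB = ⌊$276,176 × 150%/9⌋ = $46,029; SL = ⌊$250,376/8⌋ = $31,297 → take DB $46,029. Book value $230,147.
Year 3: DB = ⌊$230,147 × 150%/9⌋ = $38,357; SL = ⌊$204,347/7⌋ = $29,192 → take DB $38,357. Book value $191,790.
Year 4: DB = ⌊$191,790 × 150%/9⌋ = $31,965; SL = ⌊$165,990/6⌋ = $27,665 → take DB $31,965. Book value $159,825.

$159,825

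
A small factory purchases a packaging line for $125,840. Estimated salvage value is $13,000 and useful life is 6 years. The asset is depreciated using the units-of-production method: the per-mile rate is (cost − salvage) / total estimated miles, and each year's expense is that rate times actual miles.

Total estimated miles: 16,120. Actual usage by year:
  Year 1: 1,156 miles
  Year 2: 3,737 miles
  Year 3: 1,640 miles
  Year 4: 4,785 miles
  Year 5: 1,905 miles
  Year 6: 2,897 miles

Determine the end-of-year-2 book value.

Depreciable base = $125,840 − $13,000 = $112,840.
Rate = $112,840 / 16,120 miles = $7 per mile.
Year 1: 1,156 × $7 = $8,092. Book value $117,748.
Year 2: 3,737 × $7 = $26,159. Book value $91,589.

$91,589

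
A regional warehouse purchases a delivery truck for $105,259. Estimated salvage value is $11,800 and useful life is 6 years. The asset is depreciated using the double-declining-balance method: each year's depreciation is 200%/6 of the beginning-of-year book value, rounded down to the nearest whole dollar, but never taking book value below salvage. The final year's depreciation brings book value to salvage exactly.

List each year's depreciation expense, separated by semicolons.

Depreciable base = $105,259 − $11,800 = $93,459.
Year 1: ⌊$105,259 × 200%/6⌋ = $35,086. Book value $70,173.
Year 2: ⌊$70,173 × 200%/6⌋ = $23,391. Book value $46,782.
Year 3: ⌊$46,782 × 200%/6⌋ = $15,594. Book value $31,188.
Year 4: ⌊$31,188 × 200%/6⌋ = $10,396. Book value $20,792.
Year 5: ⌊$20,792 × 200%/6⌋ = $6,930. Book value $13,862.
Year 6 (final): $13,862 − $11,800 = $2,062. Book value $11,800.

$35,086; $23,391; $15,594; $10,396; $6,930; $2,062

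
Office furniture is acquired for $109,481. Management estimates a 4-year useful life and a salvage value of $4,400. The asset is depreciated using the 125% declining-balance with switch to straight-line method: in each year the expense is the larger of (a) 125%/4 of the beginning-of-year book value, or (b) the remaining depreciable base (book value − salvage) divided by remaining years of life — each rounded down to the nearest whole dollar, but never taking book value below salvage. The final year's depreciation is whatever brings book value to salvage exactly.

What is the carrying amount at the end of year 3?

Depreciable base = $109,481 − $4,400 = $105,081.
Year 1: DB = ⌊$109,481 × 125%/4⌋ = $34,212; SL = ⌊$105,081/4⌋ = $26,270 → take DB $34,212. Book value $75,269.
Year 2: DB = ⌊$75,269 × 125%/4⌋ = $23,521; SL = ⌊$70,869/3⌋ = $23,623 → take SL $23,623. Book value $51,646.
Year 3: DB = ⌊$51,646 × 125%/4⌋ = $16,139; SL = ⌊$47,246/2⌋ = $23,623 → take SL $23,623. Book value $28,023.

$28,023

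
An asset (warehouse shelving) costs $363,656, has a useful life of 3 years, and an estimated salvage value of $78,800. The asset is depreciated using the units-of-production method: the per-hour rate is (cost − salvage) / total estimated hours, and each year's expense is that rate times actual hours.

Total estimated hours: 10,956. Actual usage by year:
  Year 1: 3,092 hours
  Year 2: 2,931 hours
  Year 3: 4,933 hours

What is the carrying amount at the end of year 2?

$207,058

Depreciable base = $363,656 − $78,800 = $284,856.
Rate = $284,856 / 10,956 hours = $26 per hour.
Year 1: 3,092 × $26 = $80,392. Book value $283,264.
Year 2: 2,931 × $26 = $76,206. Book value $207,058.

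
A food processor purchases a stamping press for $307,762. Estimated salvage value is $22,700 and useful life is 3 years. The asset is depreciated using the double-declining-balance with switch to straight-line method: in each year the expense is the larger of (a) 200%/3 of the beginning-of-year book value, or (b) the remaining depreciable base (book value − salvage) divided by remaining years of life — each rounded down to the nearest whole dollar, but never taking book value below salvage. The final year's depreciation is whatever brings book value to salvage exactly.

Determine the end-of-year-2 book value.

Depreciable base = $307,762 − $22,700 = $285,062.
Year 1: DB = ⌊$307,762 × 200%/3⌋ = $205,174; SL = ⌊$285,062/3⌋ = $95,020 → take DB $205,174. Book value $102,588.
Year 2: DB = ⌊$102,588 × 200%/3⌋ = $68,392; SL = ⌊$79,888/2⌋ = $39,944 → take DB $68,392. Book value $34,196.

$34,196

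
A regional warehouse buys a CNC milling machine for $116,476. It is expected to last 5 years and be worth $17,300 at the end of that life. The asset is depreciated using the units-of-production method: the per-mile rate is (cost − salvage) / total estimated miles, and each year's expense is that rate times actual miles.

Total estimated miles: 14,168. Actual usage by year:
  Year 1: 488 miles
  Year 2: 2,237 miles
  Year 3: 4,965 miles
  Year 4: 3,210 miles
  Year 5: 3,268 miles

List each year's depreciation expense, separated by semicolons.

$3,416; $15,659; $34,755; $22,470; $22,876

Depreciable base = $116,476 − $17,300 = $99,176.
Rate = $99,176 / 14,168 miles = $7 per mile.
Year 1: 488 × $7 = $3,416. Book value $113,060.
Year 2: 2,237 × $7 = $15,659. Book value $97,401.
Year 3: 4,965 × $7 = $34,755. Book value $62,646.
Year 4: 3,210 × $7 = $22,470. Book value $40,176.
Year 5: 3,268 × $7 = $22,876. Book value $17,300.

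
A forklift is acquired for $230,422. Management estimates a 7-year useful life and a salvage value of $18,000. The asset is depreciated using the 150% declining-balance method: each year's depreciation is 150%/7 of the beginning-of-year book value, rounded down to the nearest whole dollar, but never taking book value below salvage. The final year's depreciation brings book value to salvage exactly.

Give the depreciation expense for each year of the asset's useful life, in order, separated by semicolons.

Depreciable base = $230,422 − $18,000 = $212,422.
Year 1: ⌊$230,422 × 150%/7⌋ = $49,376. Book value $181,046.
Year 2: ⌊$181,046 × 150%/7⌋ = $38,795. Book value $142,251.
Year 3: ⌊$142,251 × 150%/7⌋ = $30,482. Book value $111,769.
Year 4: ⌊$111,769 × 150%/7⌋ = $23,950. Book value $87,819.
Year 5: ⌊$87,819 × 150%/7⌋ = $18,818. Book value $69,001.
Year 6: ⌊$69,001 × 150%/7⌋ = $14,785. Book value $54,216.
Year 7 (final): $54,216 − $18,000 = $36,216. Book value $18,000.

$49,376; $38,795; $30,482; $23,950; $18,818; $14,785; $36,216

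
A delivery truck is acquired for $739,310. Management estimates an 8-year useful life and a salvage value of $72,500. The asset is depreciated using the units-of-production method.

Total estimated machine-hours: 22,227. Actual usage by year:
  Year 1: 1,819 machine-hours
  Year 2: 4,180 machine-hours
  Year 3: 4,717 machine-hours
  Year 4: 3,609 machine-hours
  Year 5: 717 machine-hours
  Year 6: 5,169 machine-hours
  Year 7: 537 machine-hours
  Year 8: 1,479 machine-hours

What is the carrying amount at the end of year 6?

$132,980

Depreciable base = $739,310 − $72,500 = $666,810.
Rate = $666,810 / 22,227 machine-hours = $30 per machine-hour.
Year 1: 1,819 × $30 = $54,570. Book value $684,740.
Year 2: 4,180 × $30 = $125,400. Book value $559,340.
Year 3: 4,717 × $30 = $141,510. Book value $417,830.
Year 4: 3,609 × $30 = $108,270. Book value $309,560.
Year 5: 717 × $30 = $21,510. Book value $288,050.
Year 6: 5,169 × $30 = $155,070. Book value $132,980.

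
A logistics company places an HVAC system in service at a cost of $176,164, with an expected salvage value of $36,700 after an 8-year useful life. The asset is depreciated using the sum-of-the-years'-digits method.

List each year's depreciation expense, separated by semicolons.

Depreciable base = $176,164 − $36,700 = $139,464.
Sum of the years' digits = 8+7+6+5+4+3+2+1 = 36.
Year 1: $139,464 × 8/36 = $30,992. Book value $145,172.
Year 2: $139,464 × 7/36 = $27,118. Book value $118,054.
Year 3: $139,464 × 6/36 = $23,244. Book value $94,810.
Year 4: $139,464 × 5/36 = $19,370. Book value $75,440.
Year 5: $139,464 × 4/36 = $15,496. Book value $59,944.
Year 6: $139,464 × 3/36 = $11,622. Book value $48,322.
Year 7: $139,464 × 2/36 = $7,748. Book value $40,574.
Year 8: $139,464 × 1/36 = $3,874. Book value $36,700.

$30,992; $27,118; $23,244; $19,370; $15,496; $11,622; $7,748; $3,874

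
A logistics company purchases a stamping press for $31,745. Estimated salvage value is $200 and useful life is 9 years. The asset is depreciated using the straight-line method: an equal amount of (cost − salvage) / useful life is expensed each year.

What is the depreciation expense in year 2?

Depreciable base = $31,745 − $200 = $31,545.
Annual expense = $31,545 / 9 = $3,505.

$3,505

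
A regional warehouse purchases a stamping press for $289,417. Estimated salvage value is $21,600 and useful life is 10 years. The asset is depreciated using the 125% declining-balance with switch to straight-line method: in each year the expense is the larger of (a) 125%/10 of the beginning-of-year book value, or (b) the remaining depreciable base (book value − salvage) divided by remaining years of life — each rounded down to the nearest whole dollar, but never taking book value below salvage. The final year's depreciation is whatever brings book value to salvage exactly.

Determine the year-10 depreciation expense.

$24,613

Depreciable base = $289,417 − $21,600 = $267,817.
Year 1: DB = ⌊$289,417 × 125%/10⌋ = $36,177; SL = ⌊$267,817/10⌋ = $26,781 → take DB $36,177. Book value $253,240.
Year 2: DB = ⌊$253,240 × 125%/10⌋ = $31,655; SL = ⌊$231,640/9⌋ = $25,737 → take DB $31,655. Book value $221,585.
Year 3: DB = ⌊$221,585 × 125%/10⌋ = $27,698; SL = ⌊$199,985/8⌋ = $24,998 → take DB $27,698. Book value $193,887.
Year 4: DB = ⌊$193,887 × 125%/10⌋ = $24,235; SL = ⌊$172,287/7⌋ = $24,612 → take SL $24,612. Book value $169,275.
Year 5: DB = ⌊$169,275 × 125%/10⌋ = $21,159; SL = ⌊$147,675/6⌋ = $24,612 → take SL $24,612. Book value $144,663.
Year 6: DB = ⌊$144,663 × 125%/10⌋ = $18,082; SL = ⌊$123,063/5⌋ = $24,612 → take SL $24,612. Book value $120,051.
Year 7: DB = ⌊$120,051 × 125%/10⌋ = $15,006; SL = ⌊$98,451/4⌋ = $24,612 → take SL $24,612. Book value $95,439.
Year 8: DB = ⌊$95,439 × 125%/10⌋ = $11,929; SL = ⌊$73,839/3⌋ = $24,613 → take SL $24,613. Book value $70,826.
Year 9: DB = ⌊$70,826 × 125%/10⌋ = $8,853; SL = ⌊$49,226/2⌋ = $24,613 → take SL $24,613. Book value $46,213.
Year 10 (final): $46,213 − $21,600 = $24,613. Book value $21,600.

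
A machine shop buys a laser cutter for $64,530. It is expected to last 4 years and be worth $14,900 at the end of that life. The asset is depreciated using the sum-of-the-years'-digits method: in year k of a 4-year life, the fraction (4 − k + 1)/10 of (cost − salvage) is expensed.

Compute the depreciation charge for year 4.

Depreciable base = $64,530 − $14,900 = $49,630.
Sum of the years' digits = 4+3+2+1 = 10.
Year 1: $49,630 × 4/10 = $19,852. Book value $44,678.
Year 2: $49,630 × 3/10 = $14,889. Book value $29,789.
Year 3: $49,630 × 2/10 = $9,926. Book value $19,863.
Year 4: $49,630 × 1/10 = $4,963. Book value $14,900.

$4,963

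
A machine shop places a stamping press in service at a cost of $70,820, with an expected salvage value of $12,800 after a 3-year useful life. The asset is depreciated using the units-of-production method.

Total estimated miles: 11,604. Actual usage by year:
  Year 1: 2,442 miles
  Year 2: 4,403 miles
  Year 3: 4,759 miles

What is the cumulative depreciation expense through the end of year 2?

Depreciable base = $70,820 − $12,800 = $58,020.
Rate = $58,020 / 11,604 miles = $5 per mile.
Year 1: 2,442 × $5 = $12,210. Book value $58,610.
Year 2: 4,403 × $5 = $22,015. Book value $36,595.
Accumulated through year 2 = $70,820 − $36,595 = $34,225.

$34,225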